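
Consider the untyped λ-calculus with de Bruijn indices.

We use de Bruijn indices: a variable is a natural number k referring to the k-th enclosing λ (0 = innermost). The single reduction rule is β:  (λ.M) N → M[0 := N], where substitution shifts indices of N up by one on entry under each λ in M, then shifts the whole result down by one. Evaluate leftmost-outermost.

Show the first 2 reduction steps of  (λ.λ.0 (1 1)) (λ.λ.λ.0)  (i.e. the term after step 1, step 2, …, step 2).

  start: (λ.λ.0 (1 1)) (λ.λ.λ.0)
  →1  λ.0 ((λ.λ.λ.0) (λ.λ.λ.0))
  →2  λ.0 (λ.λ.0)

Answer: after 2 steps: λ.0 (λ.λ.0)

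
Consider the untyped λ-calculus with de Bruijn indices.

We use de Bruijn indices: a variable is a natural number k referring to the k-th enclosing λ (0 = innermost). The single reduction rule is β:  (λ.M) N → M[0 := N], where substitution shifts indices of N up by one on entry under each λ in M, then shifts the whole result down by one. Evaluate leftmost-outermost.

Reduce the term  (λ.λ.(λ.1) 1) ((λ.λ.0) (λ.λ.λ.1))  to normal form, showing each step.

Answer: normal form = λ.0  (in 2 steps)

Reduction:
  start: (λ.λ.(λ.1) 1) ((λ.λ.0) (λ.λ.λ.1))
  [1] λ.(λ.1) ((λ.λ.0) (λ.λ.λ.1))
  [2] λ.0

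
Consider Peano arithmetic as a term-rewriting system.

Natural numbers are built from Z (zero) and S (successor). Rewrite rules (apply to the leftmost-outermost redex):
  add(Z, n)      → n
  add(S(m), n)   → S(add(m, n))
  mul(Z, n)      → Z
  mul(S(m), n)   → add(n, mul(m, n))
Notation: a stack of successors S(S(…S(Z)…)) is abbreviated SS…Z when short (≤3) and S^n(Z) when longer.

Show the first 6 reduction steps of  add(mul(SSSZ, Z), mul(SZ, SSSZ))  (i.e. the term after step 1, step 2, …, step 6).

  start: add(mul(SSSZ, Z), mul(SZ, SSSZ))
  [1] add(add(Z, mul(SSZ, Z)), mul(SZ, SSSZ))
  [2] add(mul(SSZ, Z), mul(SZ, SSSZ))
  [3] add(add(Z, mul(SZ, Z)), mul(SZ, SSSZ))
  [4] add(mul(SZ, Z), mul(SZ, SSSZ))
  [5] add(add(Z, mul(Z, Z)), mul(SZ, SSSZ))
  [6] add(mul(Z, Z), mul(SZ, SSSZ))

Answer: after 6 steps: add(mul(Z, Z), mul(SZ, SSSZ))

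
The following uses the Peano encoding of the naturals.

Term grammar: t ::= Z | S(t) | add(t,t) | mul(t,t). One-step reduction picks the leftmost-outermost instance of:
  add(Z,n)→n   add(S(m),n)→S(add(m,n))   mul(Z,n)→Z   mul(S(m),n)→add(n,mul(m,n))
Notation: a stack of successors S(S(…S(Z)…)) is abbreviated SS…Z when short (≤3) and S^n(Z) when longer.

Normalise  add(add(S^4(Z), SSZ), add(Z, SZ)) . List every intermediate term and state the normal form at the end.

  start: add(add(S^4(Z), SSZ), add(Z, SZ))
  →1  add(S(add(SSSZ, SSZ)), add(Z, SZ))
  →2  S(add(add(SSSZ, SSZ), add(Z, SZ)))
  →3  S(add(S(add(SSZ, SSZ)), add(Z, SZ)))
  →4  S(S(add(add(SSZ, SSZ), add(Z, SZ))))
  →5  S(S(add(S(add(SZ, SSZ)), add(Z, SZ))))
  →6  S(S(S(add(add(SZ, SSZ), add(Z, SZ)))))
  →7  S(S(S(add(S(add(Z, SSZ)), add(Z, SZ)))))
  →8  S(S(S(S(add(add(Z, SSZ), add(Z, SZ))))))
  →9  S(S(S(S(add(SSZ, add(Z, SZ))))))
  →10  S(S(S(S(S(add(SZ, add(Z, SZ)))))))
  →11  S(S(S(S(S(S(add(Z, add(Z, SZ))))))))
  →12  S(S(S(S(S(S(add(Z, SZ)))))))
  →13  S^7(Z)

Answer: normal form = S^7(Z)  (in 13 steps)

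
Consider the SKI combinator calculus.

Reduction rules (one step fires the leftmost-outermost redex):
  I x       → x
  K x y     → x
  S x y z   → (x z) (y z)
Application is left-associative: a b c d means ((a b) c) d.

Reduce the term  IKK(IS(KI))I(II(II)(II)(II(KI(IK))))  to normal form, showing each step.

  start: IKK(IS(KI))I(II(II)(II)(II(KI(IK))))
  step 1: KK(IS(KI))I(II(II)(II)(II(KI(IK))))
  step 2: KI(II(II)(II)(II(KI(IK))))
  step 3: I

Answer: normal form = I  (in 3 steps)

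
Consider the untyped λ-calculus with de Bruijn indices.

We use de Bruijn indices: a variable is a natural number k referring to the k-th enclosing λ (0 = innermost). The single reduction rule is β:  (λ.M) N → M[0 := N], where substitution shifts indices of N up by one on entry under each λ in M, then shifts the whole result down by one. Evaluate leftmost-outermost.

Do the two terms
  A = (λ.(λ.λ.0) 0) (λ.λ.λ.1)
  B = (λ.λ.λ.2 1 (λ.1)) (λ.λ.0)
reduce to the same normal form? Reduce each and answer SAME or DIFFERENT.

Answer: DIFFERENT — A ⇓ λ.0, B ⇓ λ.λ.λ.1

Derivation:
Term A:
  start: (λ.(λ.λ.0) 0) (λ.λ.λ.1)
  [1] (λ.λ.0) (λ.λ.λ.1)
  [2] λ.0

Term B:
  start: (λ.λ.λ.2 1 (λ.1)) (λ.λ.0)
  [1] λ.λ.(λ.λ.0) 1 (λ.1)
  [2] λ.λ.(λ.0) (λ.1)
  [3] λ.λ.λ.1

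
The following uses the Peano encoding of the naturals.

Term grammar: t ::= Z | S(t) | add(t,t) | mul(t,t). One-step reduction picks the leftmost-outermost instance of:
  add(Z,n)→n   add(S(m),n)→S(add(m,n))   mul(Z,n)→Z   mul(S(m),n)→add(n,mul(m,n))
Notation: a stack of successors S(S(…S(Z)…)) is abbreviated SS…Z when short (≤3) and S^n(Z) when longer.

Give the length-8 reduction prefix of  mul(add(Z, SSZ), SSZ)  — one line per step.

  start: mul(add(Z, SSZ), SSZ)
  →1  mul(SSZ, SSZ)
  →2  add(SSZ, mul(SZ, SSZ))
  →3  S(add(SZ, mul(SZ, SSZ)))
  →4  S(S(add(Z, mul(SZ, SSZ))))
  →5  S(S(mul(SZ, SSZ)))
  →6  S(S(add(SSZ, mul(Z, SSZ))))
  →7  S(S(S(add(SZ, mul(Z, SSZ)))))
  →8  S(S(S(S(add(Z, mul(Z, SSZ))))))

Answer: after 8 steps: S(S(S(S(add(Z, mul(Z, SSZ))))))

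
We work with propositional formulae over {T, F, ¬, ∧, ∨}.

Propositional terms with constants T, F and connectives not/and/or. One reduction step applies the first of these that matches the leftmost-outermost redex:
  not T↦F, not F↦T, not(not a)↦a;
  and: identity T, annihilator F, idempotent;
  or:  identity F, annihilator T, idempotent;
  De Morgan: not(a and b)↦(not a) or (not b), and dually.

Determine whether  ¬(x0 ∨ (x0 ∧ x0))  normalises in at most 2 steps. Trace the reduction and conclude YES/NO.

Answer: NO — after 2 steps the term is ¬x0 ∧ (¬x0 ∨ ¬x0), not yet normal

Derivation:
  start: ¬(x0 ∨ (x0 ∧ x0))
  →1  ¬x0 ∧ ¬(x0 ∧ x0)
  →2  ¬x0 ∧ (¬x0 ∨ ¬x0)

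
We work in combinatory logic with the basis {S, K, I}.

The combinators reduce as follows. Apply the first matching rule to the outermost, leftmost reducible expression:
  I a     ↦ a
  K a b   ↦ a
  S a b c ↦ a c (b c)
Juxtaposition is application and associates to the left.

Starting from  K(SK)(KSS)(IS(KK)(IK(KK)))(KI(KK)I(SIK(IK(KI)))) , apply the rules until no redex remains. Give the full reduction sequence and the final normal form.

Answer: normal form = KI  (in 10 steps)

Derivation:
  start: K(SK)(KSS)(IS(KK)(IK(KK)))(KI(KK)I(SIK(IK(KI))))
  [1] SK(IS(KK)(IK(KK)))(KI(KK)I(SIK(IK(KI))))
  [2] K(KI(KK)I(SIK(IK(KI))))(IS(KK)(IK(KK))(KI(KK)I(SIK(IK(KI)))))
  [3] KI(KK)I(SIK(IK(KI)))
  [4] II(SIK(IK(KI)))
  [5] I(SIK(IK(KI)))
  [6] SIK(IK(KI))
  [7] I(IK(KI))(K(IK(KI)))
  [8] IK(KI)(K(IK(KI)))
  [9] K(KI)(K(IK(KI)))
  [10] KI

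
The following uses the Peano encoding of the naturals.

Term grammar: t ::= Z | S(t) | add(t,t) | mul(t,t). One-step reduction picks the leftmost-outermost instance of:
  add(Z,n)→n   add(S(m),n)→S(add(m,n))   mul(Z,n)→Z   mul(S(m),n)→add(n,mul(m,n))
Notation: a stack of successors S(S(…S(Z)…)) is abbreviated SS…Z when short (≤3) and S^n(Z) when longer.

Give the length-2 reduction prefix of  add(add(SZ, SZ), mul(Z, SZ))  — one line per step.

  start: add(add(SZ, SZ), mul(Z, SZ))
  →1  add(S(add(Z, SZ)), mul(Z, SZ))
  →2  S(add(add(Z, SZ), mul(Z, SZ)))

Answer: after 2 steps: S(add(add(Z, SZ), mul(Z, SZ)))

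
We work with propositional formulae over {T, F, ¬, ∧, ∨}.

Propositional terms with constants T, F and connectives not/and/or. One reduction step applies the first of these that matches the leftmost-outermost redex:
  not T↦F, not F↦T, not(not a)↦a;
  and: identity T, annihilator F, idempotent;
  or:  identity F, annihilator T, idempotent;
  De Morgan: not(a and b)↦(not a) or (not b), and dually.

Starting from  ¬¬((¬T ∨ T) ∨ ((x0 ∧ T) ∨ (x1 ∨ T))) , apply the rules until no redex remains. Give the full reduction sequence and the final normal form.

  start: ¬¬((¬T ∨ T) ∨ ((x0 ∧ T) ∨ (x1 ∨ T)))
  step 1: (¬T ∨ T) ∨ ((x0 ∧ T) ∨ (x1 ∨ T))
  step 2: T ∨ ((x0 ∧ T) ∨ (x1 ∨ T))
  step 3: T

Answer: normal form = T  (in 3 steps)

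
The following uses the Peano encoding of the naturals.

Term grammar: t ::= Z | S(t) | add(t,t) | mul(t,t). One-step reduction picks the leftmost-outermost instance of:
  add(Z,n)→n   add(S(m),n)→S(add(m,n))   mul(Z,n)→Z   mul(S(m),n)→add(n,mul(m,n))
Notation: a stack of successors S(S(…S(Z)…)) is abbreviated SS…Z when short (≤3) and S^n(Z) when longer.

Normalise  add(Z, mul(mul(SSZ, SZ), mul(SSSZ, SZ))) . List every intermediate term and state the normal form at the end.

Answer: normal form = S^6(Z)  (in 39 steps)

Reduction:
  start: add(Z, mul(mul(SSZ, SZ), mul(SSSZ, SZ)))
  step 1: mul(mul(SSZ, SZ), mul(SSSZ, SZ))
  step 2: mul(add(SZ, mul(SZ, SZ)), mul(SSSZ, SZ))
  step 3: mul(S(add(Z, mul(SZ, SZ))), mul(SSSZ, SZ))
  step 4: add(mul(SSSZ, SZ), mul(add(Z, mul(SZ, SZ)), mul(SSSZ, SZ)))
  step 5: add(add(SZ, mul(SSZ, SZ)), mul(add(Z, mul(SZ, SZ)), mul(SSSZ, SZ)))
  step 6: add(S(add(Z, mul(SSZ, SZ))), mul(add(Z, mul(SZ, SZ)), mul(SSSZ, SZ)))
  step 7: S(add(add(Z, mul(SSZ, SZ)), mul(add(Z, mul(SZ, SZ)), mul(SSSZ, SZ))))
  step 8: S(add(mul(SSZ, SZ), mul(add(Z, mul(SZ, SZ)), mul(SSSZ, SZ))))
  step 9: S(add(add(SZ, mul(SZ, SZ)), mul(add(Z, mul(SZ, SZ)), mul(SSSZ, SZ))))
  step 10: S(add(S(add(Z, mul(SZ, SZ))), mul(add(Z, mul(SZ, SZ)), mul(SSSZ, SZ))))
  step 11: S(S(add(add(Z, mul(SZ, SZ)), mul(add(Z, mul(SZ, SZ)), mul(SSSZ, SZ)))))
  step 12: S(S(add(mul(SZ, SZ), mul(add(Z, mul(SZ, SZ)), mul(SSSZ, SZ)))))
  step 13: S(S(add(add(SZ, mul(Z, SZ)), mul(add(Z, mul(SZ, SZ)), mul(SSSZ, SZ)))))
  step 14: S(S(add(S(add(Z, mul(Z, SZ))), mul(add(Z, mul(SZ, SZ)), mul(SSSZ, SZ)))))
  step 15: S(S(S(add(add(Z, mul(Z, SZ)), mul(add(Z, mul(SZ, SZ)), mul(SSSZ, SZ))))))
  step 16: S(S(S(add(mul(Z, SZ), mul(add(Z, mul(SZ, SZ)), mul(SSSZ, SZ))))))
  step 17: S(S(S(add(Z, mul(add(Z, mul(SZ, SZ)), mul(SSSZ, SZ))))))
  step 18: S(S(S(mul(add(Z, mul(SZ, SZ)), mul(SSSZ, SZ)))))
  step 19: S(S(S(mul(mul(SZ, SZ), mul(SSSZ, SZ)))))
  step 20: S(S(S(mul(add(SZ, mul(Z, SZ)), mul(SSSZ, SZ)))))
  step 21: S(S(S(mul(S(add(Z, mul(Z, SZ))), mul(SSSZ, SZ)))))
  step 22: S(S(S(add(mul(SSSZ, SZ), mul(add(Z, mul(Z, SZ)), mul(SSSZ, SZ))))))
  step 23: S(S(S(add(add(SZ, mul(SSZ, SZ)), mul(add(Z, mul(Z, SZ)), mul(SSSZ, SZ))))))
  step 24: S(S(S(add(S(add(Z, mul(SSZ, SZ))), mul(add(Z, mul(Z, SZ)), mul(SSSZ, SZ))))))
  step 25: S(S(S(S(add(add(Z, mul(SSZ, SZ)), mul(add(Z, mul(Z, SZ)), mul(SSSZ, SZ)))))))
  step 26: S(S(S(S(add(mul(SSZ, SZ), mul(add(Z, mul(Z, SZ)), mul(SSSZ, SZ)))))))
  step 27: S(S(S(S(add(add(SZ, mul(SZ, SZ)), mul(add(Z, mul(Z, SZ)), mul(SSSZ, SZ)))))))
  step 28: S(S(S(S(add(S(add(Z, mul(SZ, SZ))), mul(add(Z, mul(Z, SZ)), mul(SSSZ, SZ)))))))
  step 29: S(S(S(S(S(add(add(Z, mul(SZ, SZ)), mul(add(Z, mul(Z, SZ)), mul(SSSZ, SZ))))))))
  step 30: S(S(S(S(S(add(mul(SZ, SZ), mul(add(Z, mul(Z, SZ)), mul(SSSZ, SZ))))))))
  step 31: S(S(S(S(S(add(add(SZ, mul(Z, SZ)), mul(add(Z, mul(Z, SZ)), mul(SSSZ, SZ))))))))
  step 32: S(S(S(S(S(add(S(add(Z, mul(Z, SZ))), mul(add(Z, mul(Z, SZ)), mul(SSSZ, SZ))))))))
  step 33: S(S(S(S(S(S(add(add(Z, mul(Z, SZ)), mul(add(Z, mul(Z, SZ)), mul(SSSZ, SZ)))))))))
  step 34: S(S(S(S(S(S(add(mul(Z, SZ), mul(add(Z, mul(Z, SZ)), mul(SSSZ, SZ)))))))))
  step 35: S(S(S(S(S(S(add(Z, mul(add(Z, mul(Z, SZ)), mul(SSSZ, SZ)))))))))
  step 36: S(S(S(S(S(S(mul(add(Z, mul(Z, SZ)), mul(SSSZ, SZ))))))))
  step 37: S(S(S(S(S(S(mul(mul(Z, SZ), mul(SSSZ, SZ))))))))
  step 38: S(S(S(S(S(S(mul(Z, mul(SSSZ, SZ))))))))
  step 39: S^6(Z)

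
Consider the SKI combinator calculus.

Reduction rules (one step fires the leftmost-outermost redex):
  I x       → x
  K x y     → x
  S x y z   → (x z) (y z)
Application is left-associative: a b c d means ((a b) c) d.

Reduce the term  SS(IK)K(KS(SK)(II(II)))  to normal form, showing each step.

Answer: normal form = SI  (in 7 steps)

Derivation:
  start: SS(IK)K(KS(SK)(II(II)))
  step 1: SK(IKK)(KS(SK)(II(II)))
  step 2: K(KS(SK)(II(II)))(IKK(KS(SK)(II(II))))
  step 3: KS(SK)(II(II))
  step 4: S(II(II))
  step 5: S(I(II))
  step 6: S(II)
  step 7: SI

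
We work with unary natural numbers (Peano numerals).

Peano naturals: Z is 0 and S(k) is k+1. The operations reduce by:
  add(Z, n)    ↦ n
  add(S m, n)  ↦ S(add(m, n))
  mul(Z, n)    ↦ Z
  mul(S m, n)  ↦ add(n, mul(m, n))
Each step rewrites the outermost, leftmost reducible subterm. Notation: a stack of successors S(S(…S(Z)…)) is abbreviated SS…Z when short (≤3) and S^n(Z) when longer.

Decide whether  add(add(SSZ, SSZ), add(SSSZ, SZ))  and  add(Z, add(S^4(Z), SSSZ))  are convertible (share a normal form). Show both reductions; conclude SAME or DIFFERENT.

Term A:
  start: add(add(SSZ, SSZ), add(SSSZ, SZ))
  [1] add(S(add(SZ, SSZ)), add(SSSZ, SZ))
  [2] S(add(add(SZ, SSZ), add(SSSZ, SZ)))
  [3] S(add(S(add(Z, SSZ)), add(SSSZ, SZ)))
  [4] S(S(add(add(Z, SSZ), add(SSSZ, SZ))))
  [5] S(S(add(SSZ, add(SSSZ, SZ))))
  [6] S(S(S(add(SZ, add(SSSZ, SZ)))))
  [7] S(S(S(S(add(Z, add(SSSZ, SZ))))))
  [8] S(S(S(S(add(SSSZ, SZ)))))
  [9] S(S(S(S(S(add(SSZ, SZ))))))
  [10] S(S(S(S(S(S(add(SZ, SZ)))))))
  [11] S(S(S(S(S(S(S(add(Z, SZ))))))))
  [12] S^8(Z)

Term B:
  start: add(Z, add(S^4(Z), SSSZ))
  [1] add(S^4(Z), SSSZ)
  [2] S(add(SSSZ, SSSZ))
  [3] S(S(add(SSZ, SSSZ)))
  [4] S(S(S(add(SZ, SSSZ))))
  [5] S(S(S(S(add(Z, SSSZ)))))
  [6] S^7(Z)

Answer: DIFFERENT — A ⇓ S^8(Z), B ⇓ S^7(Z)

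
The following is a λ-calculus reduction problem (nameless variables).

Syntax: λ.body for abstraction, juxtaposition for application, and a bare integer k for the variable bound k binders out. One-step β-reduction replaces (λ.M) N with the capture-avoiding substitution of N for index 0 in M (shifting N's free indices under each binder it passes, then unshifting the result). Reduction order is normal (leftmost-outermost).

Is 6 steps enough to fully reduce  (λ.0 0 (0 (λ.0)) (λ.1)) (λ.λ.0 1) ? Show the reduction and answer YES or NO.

Answer: NO — after 6 steps the term is (λ.0 (λ.0)) (λ.λ.λ.0 1), not yet normal

Derivation:
  start: (λ.0 0 (0 (λ.0)) (λ.1)) (λ.λ.0 1)
  →1  (λ.λ.0 1) (λ.λ.0 1) ((λ.λ.0 1) (λ.0)) (λ.λ.λ.0 1)
  →2  (λ.0 (λ.λ.0 1)) ((λ.λ.0 1) (λ.0)) (λ.λ.λ.0 1)
  →3  (λ.λ.0 1) (λ.0) (λ.λ.0 1) (λ.λ.λ.0 1)
  →4  (λ.0 (λ.0)) (λ.λ.0 1) (λ.λ.λ.0 1)
  →5  (λ.λ.0 1) (λ.0) (λ.λ.λ.0 1)
  →6  (λ.0 (λ.0)) (λ.λ.λ.0 1)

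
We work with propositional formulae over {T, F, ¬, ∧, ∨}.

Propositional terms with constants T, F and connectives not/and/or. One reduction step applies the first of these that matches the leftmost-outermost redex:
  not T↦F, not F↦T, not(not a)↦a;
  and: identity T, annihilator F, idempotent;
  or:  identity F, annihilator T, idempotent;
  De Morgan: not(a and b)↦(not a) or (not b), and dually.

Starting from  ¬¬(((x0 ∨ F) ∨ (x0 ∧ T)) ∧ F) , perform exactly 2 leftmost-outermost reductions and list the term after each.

Answer: after 2 steps: F

Reduction:
  start: ¬¬(((x0 ∨ F) ∨ (x0 ∧ T)) ∧ F)
  [1] ((x0 ∨ F) ∨ (x0 ∧ T)) ∧ F
  [2] F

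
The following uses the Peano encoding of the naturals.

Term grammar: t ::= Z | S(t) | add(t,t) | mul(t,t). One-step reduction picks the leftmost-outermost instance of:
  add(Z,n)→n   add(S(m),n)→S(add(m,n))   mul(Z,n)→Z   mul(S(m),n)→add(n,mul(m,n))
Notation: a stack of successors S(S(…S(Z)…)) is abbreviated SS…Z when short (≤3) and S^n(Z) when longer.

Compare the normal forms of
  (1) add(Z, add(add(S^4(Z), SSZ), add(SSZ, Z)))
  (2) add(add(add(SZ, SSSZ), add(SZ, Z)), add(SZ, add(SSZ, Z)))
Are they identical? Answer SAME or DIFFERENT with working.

Answer: SAME — A ⇓ S^8(Z), B ⇓ S^8(Z)

Derivation:
Term A:
  start: add(Z, add(add(S^4(Z), SSZ), add(SSZ, Z)))
  [1] add(add(S^4(Z), SSZ), add(SSZ, Z))
  [2] add(S(add(SSSZ, SSZ)), add(SSZ, Z))
  [3] S(add(add(SSSZ, SSZ), add(SSZ, Z)))
  [4] S(add(S(add(SSZ, SSZ)), add(SSZ, Z)))
  [5] S(S(add(add(SSZ, SSZ), add(SSZ, Z))))
  [6] S(S(add(S(add(SZ, SSZ)), add(SSZ, Z))))
  [7] S(S(S(add(add(SZ, SSZ), add(SSZ, Z)))))
  [8] S(S(S(add(S(add(Z, SSZ)), add(SSZ, Z)))))
  [9] S(S(S(S(add(add(Z, SSZ), add(SSZ, Z))))))
  [10] S(S(S(S(add(SSZ, add(SSZ, Z))))))
  [11] S(S(S(S(S(add(SZ, add(SSZ, Z)))))))
  [12] S(S(S(S(S(S(add(Z, add(SSZ, Z))))))))
  [13] S(S(S(S(S(S(add(SSZ, Z)))))))
  [14] S(S(S(S(S(S(S(add(SZ, Z))))))))
  [15] S(S(S(S(S(S(S(S(add(Z, Z)))))))))
  [16] S^8(Z)

Term B:
  start: add(add(add(SZ, SSSZ), add(SZ, Z)), add(SZ, add(SSZ, Z)))
  [1] add(add(S(add(Z, SSSZ)), add(SZ, Z)), add(SZ, add(SSZ, Z)))
  [2] add(S(add(add(Z, SSSZ), add(SZ, Z))), add(SZ, add(SSZ, Z)))
  [3] S(add(add(add(Z, SSSZ), add(SZ, Z)), add(SZ, add(SSZ, Z))))
  [4] S(add(add(SSSZ, add(SZ, Z)), add(SZ, add(SSZ, Z))))
  [5] S(add(S(add(SSZ, add(SZ, Z))), add(SZ, add(SSZ, Z))))
  [6] S(S(add(add(SSZ, add(SZ, Z)), add(SZ, add(SSZ, Z)))))
  [7] S(S(add(S(add(SZ, add(SZ, Z))), add(SZ, add(SSZ, Z)))))
  [8] S(S(S(add(add(SZ, add(SZ, Z)), add(SZ, add(SSZ, Z))))))
  [9] S(S(S(add(S(add(Z, add(SZ, Z))), add(SZ, add(SSZ, Z))))))
  [10] S(S(S(S(add(add(Z, add(SZ, Z)), add(SZ, add(SSZ, Z)))))))
  [11] S(S(S(S(add(add(SZ, Z), add(SZ, add(SSZ, Z)))))))
  [12] S(S(S(S(add(S(add(Z, Z)), add(SZ, add(SSZ, Z)))))))
  [13] S(S(S(S(S(add(add(Z, Z), add(SZ, add(SSZ, Z))))))))
  [14] S(S(S(S(S(add(Z, add(SZ, add(SSZ, Z))))))))
  [15] S(S(S(S(S(add(SZ, add(SSZ, Z)))))))
  [16] S(S(S(S(S(S(add(Z, add(SSZ, Z))))))))
  [17] S(S(S(S(S(S(add(SSZ, Z)))))))
  [18] S(S(S(S(S(S(S(add(SZ, Z))))))))
  [19] S(S(S(S(S(S(S(S(add(Z, Z)))))))))
  [20] S^8(Z)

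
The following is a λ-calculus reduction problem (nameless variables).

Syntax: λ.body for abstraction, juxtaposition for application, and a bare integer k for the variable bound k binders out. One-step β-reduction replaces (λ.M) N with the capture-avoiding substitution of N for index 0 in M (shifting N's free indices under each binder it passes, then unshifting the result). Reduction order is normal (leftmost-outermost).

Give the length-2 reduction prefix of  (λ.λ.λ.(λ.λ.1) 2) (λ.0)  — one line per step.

  start: (λ.λ.λ.(λ.λ.1) 2) (λ.0)
  [1] λ.λ.(λ.λ.1) (λ.0)
  [2] λ.λ.λ.λ.0

Answer: after 2 steps: λ.λ.λ.λ.0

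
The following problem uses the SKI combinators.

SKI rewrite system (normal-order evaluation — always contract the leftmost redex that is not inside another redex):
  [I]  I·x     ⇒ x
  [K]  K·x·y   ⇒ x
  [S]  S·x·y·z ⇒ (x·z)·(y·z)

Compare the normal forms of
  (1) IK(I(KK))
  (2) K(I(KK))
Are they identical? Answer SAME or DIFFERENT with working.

Answer: SAME — A ⇓ K(KK), B ⇓ K(KK)

Reduction:
Term A:
  start: IK(I(KK))
  step 1: K(I(KK))
  step 2: K(KK)

Term B:
  start: K(I(KK))
  step 1: K(KK)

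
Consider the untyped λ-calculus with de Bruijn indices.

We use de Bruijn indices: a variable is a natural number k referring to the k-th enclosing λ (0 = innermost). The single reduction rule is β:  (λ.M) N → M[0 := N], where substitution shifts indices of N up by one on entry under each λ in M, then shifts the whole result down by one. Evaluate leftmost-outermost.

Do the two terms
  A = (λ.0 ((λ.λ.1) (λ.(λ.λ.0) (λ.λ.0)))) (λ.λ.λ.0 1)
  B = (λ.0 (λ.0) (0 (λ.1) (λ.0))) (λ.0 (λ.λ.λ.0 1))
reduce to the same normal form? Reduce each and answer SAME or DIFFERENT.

Answer: SAME — A ⇓ λ.λ.0 1, B ⇓ λ.λ.0 1

Working:
Term A:
  start: (λ.0 ((λ.λ.1) (λ.(λ.λ.0) (λ.λ.0)))) (λ.λ.λ.0 1)
  [1] (λ.λ.λ.0 1) ((λ.λ.1) (λ.(λ.λ.0) (λ.λ.0)))
  [2] λ.λ.0 1

Term B:
  start: (λ.0 (λ.0) (0 (λ.1) (λ.0))) (λ.0 (λ.λ.λ.0 1))
  [1] (λ.0 (λ.λ.λ.0 1)) (λ.0) ((λ.0 (λ.λ.λ.0 1)) (λ.λ.0 (λ.λ.λ.0 1)) (λ.0))
  [2] (λ.0) (λ.λ.λ.0 1) ((λ.0 (λ.λ.λ.0 1)) (λ.λ.0 (λ.λ.λ.0 1)) (λ.0))
  [3] (λ.λ.λ.0 1) ((λ.0 (λ.λ.λ.0 1)) (λ.λ.0 (λ.λ.λ.0 1)) (λ.0))
  [4] λ.λ.0 1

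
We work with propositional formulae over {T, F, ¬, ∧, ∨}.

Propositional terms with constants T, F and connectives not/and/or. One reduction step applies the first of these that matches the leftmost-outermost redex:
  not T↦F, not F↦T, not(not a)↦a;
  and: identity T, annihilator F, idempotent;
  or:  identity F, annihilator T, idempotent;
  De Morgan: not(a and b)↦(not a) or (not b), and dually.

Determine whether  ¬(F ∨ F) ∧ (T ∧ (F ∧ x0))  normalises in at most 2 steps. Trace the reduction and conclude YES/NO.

Answer: NO — after 2 steps the term is ¬F ∧ (T ∧ (F ∧ x0)), not yet normal

Derivation:
  start: ¬(F ∨ F) ∧ (T ∧ (F ∧ x0))
  [1] (¬F ∧ ¬F) ∧ (T ∧ (F ∧ x0))
  [2] ¬F ∧ (T ∧ (F ∧ x0))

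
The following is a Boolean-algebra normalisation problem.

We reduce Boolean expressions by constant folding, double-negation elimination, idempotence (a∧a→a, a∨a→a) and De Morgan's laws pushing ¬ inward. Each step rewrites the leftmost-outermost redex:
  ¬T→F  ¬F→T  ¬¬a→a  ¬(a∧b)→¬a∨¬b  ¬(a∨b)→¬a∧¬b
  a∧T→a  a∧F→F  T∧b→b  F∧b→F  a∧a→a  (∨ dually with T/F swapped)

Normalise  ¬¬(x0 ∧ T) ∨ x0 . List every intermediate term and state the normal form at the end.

Answer: normal form = x0  (in 3 steps)

Working:
  start: ¬¬(x0 ∧ T) ∨ x0
  [1] (x0 ∧ T) ∨ x0
  [2] x0 ∨ x0
  [3] x0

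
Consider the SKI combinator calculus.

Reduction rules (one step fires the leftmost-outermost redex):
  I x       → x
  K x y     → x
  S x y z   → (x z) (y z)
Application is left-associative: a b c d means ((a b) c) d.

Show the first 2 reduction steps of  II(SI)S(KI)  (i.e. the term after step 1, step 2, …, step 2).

Answer: after 2 steps: SIS(KI)

Working:
  start: II(SI)S(KI)
  [1] I(SI)S(KI)
  [2] SIS(KI)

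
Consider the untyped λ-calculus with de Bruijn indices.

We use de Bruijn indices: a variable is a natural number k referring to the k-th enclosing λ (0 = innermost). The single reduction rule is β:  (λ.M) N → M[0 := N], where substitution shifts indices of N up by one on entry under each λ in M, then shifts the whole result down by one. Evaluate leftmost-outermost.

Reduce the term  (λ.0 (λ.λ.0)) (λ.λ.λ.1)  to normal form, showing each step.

  start: (λ.0 (λ.λ.0)) (λ.λ.λ.1)
  [1] (λ.λ.λ.1) (λ.λ.0)
  [2] λ.λ.1

Answer: normal form = λ.λ.1  (in 2 steps)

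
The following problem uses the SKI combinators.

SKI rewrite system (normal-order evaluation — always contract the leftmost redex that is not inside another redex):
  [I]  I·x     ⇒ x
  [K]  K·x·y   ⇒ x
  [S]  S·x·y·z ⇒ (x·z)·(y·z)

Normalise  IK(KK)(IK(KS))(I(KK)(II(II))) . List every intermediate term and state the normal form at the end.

  start: IK(KK)(IK(KS))(I(KK)(II(II)))
  step 1: K(KK)(IK(KS))(I(KK)(II(II)))
  step 2: KK(I(KK)(II(II)))
  step 3: K

Answer: normal form = K  (in 3 steps)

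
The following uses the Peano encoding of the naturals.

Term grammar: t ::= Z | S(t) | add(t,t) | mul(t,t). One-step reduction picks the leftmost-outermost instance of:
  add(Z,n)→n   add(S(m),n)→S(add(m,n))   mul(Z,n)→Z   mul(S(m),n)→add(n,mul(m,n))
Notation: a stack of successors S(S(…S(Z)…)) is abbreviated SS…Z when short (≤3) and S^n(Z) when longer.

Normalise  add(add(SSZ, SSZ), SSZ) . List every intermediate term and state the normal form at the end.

Answer: normal form = S^6(Z)  (in 8 steps)

Derivation:
  start: add(add(SSZ, SSZ), SSZ)
  →1  add(S(add(SZ, SSZ)), SSZ)
  →2  S(add(add(SZ, SSZ), SSZ))
  →3  S(add(S(add(Z, SSZ)), SSZ))
  →4  S(S(add(add(Z, SSZ), SSZ)))
  →5  S(S(add(SSZ, SSZ)))
  →6  S(S(S(add(SZ, SSZ))))
  →7  S(S(S(S(add(Z, SSZ)))))
  →8  S^6(Z)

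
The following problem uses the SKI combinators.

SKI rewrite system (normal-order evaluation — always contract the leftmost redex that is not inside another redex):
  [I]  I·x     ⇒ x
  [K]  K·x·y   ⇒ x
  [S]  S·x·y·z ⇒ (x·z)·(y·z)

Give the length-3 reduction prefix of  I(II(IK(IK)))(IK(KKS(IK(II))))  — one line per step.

Answer: after 3 steps: IK(IK)(IK(KKS(IK(II))))

Derivation:
  start: I(II(IK(IK)))(IK(KKS(IK(II))))
  step 1: II(IK(IK))(IK(KKS(IK(II))))
  step 2: I(IK(IK))(IK(KKS(IK(II))))
  step 3: IK(IK)(IK(KKS(IK(II))))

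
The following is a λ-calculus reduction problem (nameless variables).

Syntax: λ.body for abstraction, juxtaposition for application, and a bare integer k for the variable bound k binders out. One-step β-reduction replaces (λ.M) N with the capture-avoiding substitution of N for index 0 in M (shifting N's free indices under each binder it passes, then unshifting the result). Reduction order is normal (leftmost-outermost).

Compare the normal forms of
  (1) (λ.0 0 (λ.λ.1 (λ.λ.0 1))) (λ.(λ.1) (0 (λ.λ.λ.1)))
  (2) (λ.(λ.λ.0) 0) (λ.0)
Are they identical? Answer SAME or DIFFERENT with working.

Answer: DIFFERENT — A ⇓ λ.λ.1 (λ.λ.0 1), B ⇓ λ.0

Reduction:
Term A:
  start: (λ.0 0 (λ.λ.1 (λ.λ.0 1))) (λ.(λ.1) (0 (λ.λ.λ.1)))
  [1] (λ.(λ.1) (0 (λ.λ.λ.1))) (λ.(λ.1) (0 (λ.λ.λ.1))) (λ.λ.1 (λ.λ.0 1))
  [2] (λ.λ.(λ.1) (0 (λ.λ.λ.1))) ((λ.(λ.1) (0 (λ.λ.λ.1))) (λ.λ.λ.1)) (λ.λ.1 (λ.λ.0 1))
  [3] (λ.(λ.1) (0 (λ.λ.λ.1))) (λ.λ.1 (λ.λ.0 1))
  [4] (λ.λ.λ.1 (λ.λ.0 1)) ((λ.λ.1 (λ.λ.0 1)) (λ.λ.λ.1))
  [5] λ.λ.1 (λ.λ.0 1)

Term B:
  start: (λ.(λ.λ.0) 0) (λ.0)
  [1] (λ.λ.0) (λ.0)
  [2] λ.0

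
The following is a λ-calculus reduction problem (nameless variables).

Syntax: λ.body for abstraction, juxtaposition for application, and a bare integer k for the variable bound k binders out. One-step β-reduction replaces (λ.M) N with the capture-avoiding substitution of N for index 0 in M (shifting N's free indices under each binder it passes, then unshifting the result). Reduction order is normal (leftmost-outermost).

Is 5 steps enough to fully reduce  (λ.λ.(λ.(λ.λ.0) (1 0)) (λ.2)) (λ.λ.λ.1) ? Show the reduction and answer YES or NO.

Answer: YES — reaches normal form λ.λ.0 in 3 ≤ 5 steps

Working:
  start: (λ.λ.(λ.(λ.λ.0) (1 0)) (λ.2)) (λ.λ.λ.1)
  [1] λ.(λ.(λ.λ.0) (1 0)) (λ.λ.λ.λ.1)
  [2] λ.(λ.λ.0) (0 (λ.λ.λ.λ.1))
  [3] λ.λ.0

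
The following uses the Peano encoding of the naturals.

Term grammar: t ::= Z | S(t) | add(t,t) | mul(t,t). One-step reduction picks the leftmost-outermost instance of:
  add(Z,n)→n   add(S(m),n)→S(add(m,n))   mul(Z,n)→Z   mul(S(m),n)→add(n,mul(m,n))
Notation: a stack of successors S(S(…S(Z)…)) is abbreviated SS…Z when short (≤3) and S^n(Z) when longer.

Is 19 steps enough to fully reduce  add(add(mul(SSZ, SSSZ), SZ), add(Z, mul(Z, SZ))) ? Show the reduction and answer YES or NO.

Answer: NO — after 19 steps the term is S(S(S(S(S(add(add(S(add(Z, mul(Z, SSSZ))), SZ), add(Z, mul(Z, SZ)))))))), not yet normal

Derivation:
  start: add(add(mul(SSZ, SSSZ), SZ), add(Z, mul(Z, SZ)))
  [1] add(add(add(SSSZ, mul(SZ, SSSZ)), SZ), add(Z, mul(Z, SZ)))
  [2] add(add(S(add(SSZ, mul(SZ, SSSZ))), SZ), add(Z, mul(Z, SZ)))
  [3] add(S(add(add(SSZ, mul(SZ, SSSZ)), SZ)), add(Z, mul(Z, SZ)))
  [4] S(add(add(add(SSZ, mul(SZ, SSSZ)), SZ), add(Z, mul(Z, SZ))))
  [5] S(add(add(S(add(SZ, mul(SZ, SSSZ))), SZ), add(Z, mul(Z, SZ))))
  [6] S(add(S(add(add(SZ, mul(SZ, SSSZ)), SZ)), add(Z, mul(Z, SZ))))
  [7] S(S(add(add(add(SZ, mul(SZ, SSSZ)), SZ), add(Z, mul(Z, SZ)))))
  [8] S(S(add(add(S(add(Z, mul(SZ, SSSZ))), SZ), add(Z, mul(Z, SZ)))))
  [9] S(S(add(S(add(add(Z, mul(SZ, SSSZ)), SZ)), add(Z, mul(Z, SZ)))))
  [10] S(S(S(add(add(add(Z, mul(SZ, SSSZ)), SZ), add(Z, mul(Z, SZ))))))
  [11] S(S(S(add(add(mul(SZ, SSSZ), SZ), add(Z, mul(Z, SZ))))))
  [12] S(S(S(add(add(add(SSSZ, mul(Z, SSSZ)), SZ), add(Z, mul(Z, SZ))))))
  [13] S(S(S(add(add(S(add(SSZ, mul(Z, SSSZ))), SZ), add(Z, mul(Z, SZ))))))
  [14] S(S(S(add(S(add(add(SSZ, mul(Z, SSSZ)), SZ)), add(Z, mul(Z, SZ))))))
  [15] S(S(S(S(add(add(add(SSZ, mul(Z, SSSZ)), SZ), add(Z, mul(Z, SZ)))))))
  [16] S(S(S(S(add(add(S(add(SZ, mul(Z, SSSZ))), SZ), add(Z, mul(Z, SZ)))))))
  [17] S(S(S(S(add(S(add(add(SZ, mul(Z, SSSZ)), SZ)), add(Z, mul(Z, SZ)))))))
  [18] S(S(S(S(S(add(add(add(SZ, mul(Z, SSSZ)), SZ), add(Z, mul(Z, SZ))))))))
  [19] S(S(S(S(S(add(add(S(add(Z, mul(Z, SSSZ))), SZ), add(Z, mul(Z, SZ))))))))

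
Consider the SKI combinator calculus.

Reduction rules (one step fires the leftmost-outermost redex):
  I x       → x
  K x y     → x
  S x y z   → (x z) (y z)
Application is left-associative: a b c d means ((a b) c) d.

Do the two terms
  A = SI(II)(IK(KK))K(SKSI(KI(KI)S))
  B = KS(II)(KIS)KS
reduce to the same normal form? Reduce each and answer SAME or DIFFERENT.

Answer: DIFFERENT — A ⇓ KS, B ⇓ S(KS)

Working:
Term A:
  start: SI(II)(IK(KK))K(SKSI(KI(KI)S))
  →1  I(IK(KK))(II(IK(KK)))K(SKSI(KI(KI)S))
  →2  IK(KK)(II(IK(KK)))K(SKSI(KI(KI)S))
  →3  K(KK)(II(IK(KK)))K(SKSI(KI(KI)S))
  →4  KKK(SKSI(KI(KI)S))
  →5  K(SKSI(KI(KI)S))
  →6  K(KI(SI)(KI(KI)S))
  →7  K(I(KI(KI)S))
  →8  K(KI(KI)S)
  →9  K(IS)
  →10  KS

Term B:
  start: KS(II)(KIS)KS
  →1  S(KIS)KS
  →2  KISS(KS)
  →3  IS(KS)
  →4  S(KS)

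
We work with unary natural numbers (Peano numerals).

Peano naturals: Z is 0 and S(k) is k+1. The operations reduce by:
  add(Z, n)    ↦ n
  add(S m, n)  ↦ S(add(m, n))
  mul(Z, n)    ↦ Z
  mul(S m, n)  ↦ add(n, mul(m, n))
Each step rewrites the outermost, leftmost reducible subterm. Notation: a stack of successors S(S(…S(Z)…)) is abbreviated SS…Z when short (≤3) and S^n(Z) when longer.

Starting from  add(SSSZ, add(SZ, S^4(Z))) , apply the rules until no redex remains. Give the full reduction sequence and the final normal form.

  start: add(SSSZ, add(SZ, S^4(Z)))
  step 1: S(add(SSZ, add(SZ, S^4(Z))))
  step 2: S(S(add(SZ, add(SZ, S^4(Z)))))
  step 3: S(S(S(add(Z, add(SZ, S^4(Z))))))
  step 4: S(S(S(add(SZ, S^4(Z)))))
  step 5: S(S(S(S(add(Z, S^4(Z))))))
  step 6: S^8(Z)

Answer: normal form = S^8(Z)  (in 6 steps)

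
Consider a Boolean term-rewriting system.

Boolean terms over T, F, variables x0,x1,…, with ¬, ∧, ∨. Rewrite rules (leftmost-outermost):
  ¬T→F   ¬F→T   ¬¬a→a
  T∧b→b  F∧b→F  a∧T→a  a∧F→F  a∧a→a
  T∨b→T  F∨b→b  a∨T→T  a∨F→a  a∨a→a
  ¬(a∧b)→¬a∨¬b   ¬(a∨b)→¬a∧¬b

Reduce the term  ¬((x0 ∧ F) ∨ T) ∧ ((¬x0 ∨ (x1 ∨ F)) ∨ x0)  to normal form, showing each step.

Answer: normal form = F  (in 7 steps)

Working:
  start: ¬((x0 ∧ F) ∨ T) ∧ ((¬x0 ∨ (x1 ∨ F)) ∨ x0)
  →1  (¬(x0 ∧ F) ∧ ¬T) ∧ ((¬x0 ∨ (x1 ∨ F)) ∨ x0)
  →2  ((¬x0 ∨ ¬F) ∧ ¬T) ∧ ((¬x0 ∨ (x1 ∨ F)) ∨ x0)
  →3  ((¬x0 ∨ T) ∧ ¬T) ∧ ((¬x0 ∨ (x1 ∨ F)) ∨ x0)
  →4  (T ∧ ¬T) ∧ ((¬x0 ∨ (x1 ∨ F)) ∨ x0)
  →5  ¬T ∧ ((¬x0 ∨ (x1 ∨ F)) ∨ x0)
  →6  F ∧ ((¬x0 ∨ (x1 ∨ F)) ∨ x0)
  →7  F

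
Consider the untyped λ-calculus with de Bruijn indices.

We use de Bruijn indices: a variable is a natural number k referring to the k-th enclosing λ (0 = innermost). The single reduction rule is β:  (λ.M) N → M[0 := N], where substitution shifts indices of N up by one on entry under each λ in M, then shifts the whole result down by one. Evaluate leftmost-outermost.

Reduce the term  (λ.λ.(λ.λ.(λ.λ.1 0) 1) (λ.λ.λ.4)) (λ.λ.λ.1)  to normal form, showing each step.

Answer: normal form = λ.λ.λ.λ.λ.λ.λ.λ.1  (in 4 steps)

Reduction:
  start: (λ.λ.(λ.λ.(λ.λ.1 0) 1) (λ.λ.λ.4)) (λ.λ.λ.1)
  →1  λ.(λ.λ.(λ.λ.1 0) 1) (λ.λ.λ.λ.λ.λ.1)
  →2  λ.λ.(λ.λ.1 0) (λ.λ.λ.λ.λ.λ.1)
  →3  λ.λ.λ.(λ.λ.λ.λ.λ.λ.1) 0
  →4  λ.λ.λ.λ.λ.λ.λ.λ.1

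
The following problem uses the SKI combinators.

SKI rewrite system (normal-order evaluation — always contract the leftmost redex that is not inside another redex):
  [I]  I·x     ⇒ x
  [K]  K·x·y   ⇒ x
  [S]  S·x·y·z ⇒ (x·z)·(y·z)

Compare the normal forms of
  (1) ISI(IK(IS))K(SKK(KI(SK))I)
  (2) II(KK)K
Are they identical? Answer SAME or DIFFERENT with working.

Answer: DIFFERENT — A ⇓ S, B ⇓ K

Reduction:
Term A:
  start: ISI(IK(IS))K(SKK(KI(SK))I)
  →1  SI(IK(IS))K(SKK(KI(SK))I)
  →2  IK(IK(IS)K)(SKK(KI(SK))I)
  →3  K(IK(IS)K)(SKK(KI(SK))I)
  →4  IK(IS)K
  →5  K(IS)K
  →6  IS
  →7  S

Term B:
  start: II(KK)K
  →1  I(KK)K
  →2  KKK
  →3  K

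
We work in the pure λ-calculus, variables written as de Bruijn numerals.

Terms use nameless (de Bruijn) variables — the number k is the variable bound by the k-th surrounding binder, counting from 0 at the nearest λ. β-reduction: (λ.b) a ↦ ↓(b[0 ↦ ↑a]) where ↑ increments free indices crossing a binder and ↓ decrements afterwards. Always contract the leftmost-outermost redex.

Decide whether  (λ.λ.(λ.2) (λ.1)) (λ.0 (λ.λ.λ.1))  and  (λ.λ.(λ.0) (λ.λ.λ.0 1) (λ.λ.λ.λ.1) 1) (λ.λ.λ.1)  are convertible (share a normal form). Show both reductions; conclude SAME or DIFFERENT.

Term A:
  start: (λ.λ.(λ.2) (λ.1)) (λ.0 (λ.λ.λ.1))
  →1  λ.(λ.λ.0 (λ.λ.λ.1)) (λ.1)
  →2  λ.λ.0 (λ.λ.λ.1)

Term B:
  start: (λ.λ.(λ.0) (λ.λ.λ.0 1) (λ.λ.λ.λ.1) 1) (λ.λ.λ.1)
  →1  λ.(λ.0) (λ.λ.λ.0 1) (λ.λ.λ.λ.1) (λ.λ.λ.1)
  →2  λ.(λ.λ.λ.0 1) (λ.λ.λ.λ.1) (λ.λ.λ.1)
  →3  λ.(λ.λ.0 1) (λ.λ.λ.1)
  →4  λ.λ.0 (λ.λ.λ.1)

Answer: SAME — A ⇓ λ.λ.0 (λ.λ.λ.1), B ⇓ λ.λ.0 (λ.λ.λ.1)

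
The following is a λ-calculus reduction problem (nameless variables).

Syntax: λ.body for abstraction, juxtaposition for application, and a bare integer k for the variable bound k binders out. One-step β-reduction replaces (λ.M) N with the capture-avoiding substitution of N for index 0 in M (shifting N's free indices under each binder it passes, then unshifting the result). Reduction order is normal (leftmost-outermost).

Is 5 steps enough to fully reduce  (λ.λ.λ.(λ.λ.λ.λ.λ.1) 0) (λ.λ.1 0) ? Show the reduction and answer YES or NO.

  start: (λ.λ.λ.(λ.λ.λ.λ.λ.1) 0) (λ.λ.1 0)
  →1  λ.λ.(λ.λ.λ.λ.λ.1) 0
  →2  λ.λ.λ.λ.λ.λ.1

Answer: YES — reaches normal form λ.λ.λ.λ.λ.λ.1 in 2 ≤ 5 steps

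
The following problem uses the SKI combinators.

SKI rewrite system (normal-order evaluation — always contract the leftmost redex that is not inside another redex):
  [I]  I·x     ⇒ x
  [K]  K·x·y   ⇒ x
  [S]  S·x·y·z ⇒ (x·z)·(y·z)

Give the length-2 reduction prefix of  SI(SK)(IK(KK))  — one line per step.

Answer: after 2 steps: IK(KK)(SK(IK(KK)))

Working:
  start: SI(SK)(IK(KK))
  →1  I(IK(KK))(SK(IK(KK)))
  →2  IK(KK)(SK(IK(KK)))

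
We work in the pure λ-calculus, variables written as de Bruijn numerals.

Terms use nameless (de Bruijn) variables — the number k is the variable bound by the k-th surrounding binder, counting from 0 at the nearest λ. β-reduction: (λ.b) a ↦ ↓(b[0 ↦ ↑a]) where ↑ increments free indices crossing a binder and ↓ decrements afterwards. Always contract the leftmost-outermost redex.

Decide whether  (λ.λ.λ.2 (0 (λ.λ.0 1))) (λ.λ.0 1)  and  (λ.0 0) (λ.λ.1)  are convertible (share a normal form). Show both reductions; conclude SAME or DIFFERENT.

Answer: DIFFERENT — A ⇓ λ.λ.λ.0 (1 (λ.λ.0 1)), B ⇓ λ.λ.λ.1

Working:
Term A:
  start: (λ.λ.λ.2 (0 (λ.λ.0 1))) (λ.λ.0 1)
  step 1: λ.λ.(λ.λ.0 1) (0 (λ.λ.0 1))
  step 2: λ.λ.λ.0 (1 (λ.λ.0 1))

Term B:
  start: (λ.0 0) (λ.λ.1)
  step 1: (λ.λ.1) (λ.λ.1)
  step 2: λ.λ.λ.1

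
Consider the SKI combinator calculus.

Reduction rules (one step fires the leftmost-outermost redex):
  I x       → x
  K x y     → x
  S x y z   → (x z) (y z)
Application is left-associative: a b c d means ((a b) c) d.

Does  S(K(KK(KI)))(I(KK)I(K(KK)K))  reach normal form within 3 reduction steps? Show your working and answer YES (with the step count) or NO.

  start: S(K(KK(KI)))(I(KK)I(K(KK)K))
  [1] S(KK)(I(KK)I(K(KK)K))
  [2] S(KK)(KKI(K(KK)K))
  [3] S(KK)(K(K(KK)K))

Answer: NO — after 3 steps the term is S(KK)(K(K(KK)K)), not yet normal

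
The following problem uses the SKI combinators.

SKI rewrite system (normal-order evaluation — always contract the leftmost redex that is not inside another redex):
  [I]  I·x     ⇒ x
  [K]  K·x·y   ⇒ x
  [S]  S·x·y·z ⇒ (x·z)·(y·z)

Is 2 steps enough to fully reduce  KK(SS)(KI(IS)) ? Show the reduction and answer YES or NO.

Answer: YES — reaches normal form KI in 2 ≤ 2 steps

Reduction:
  start: KK(SS)(KI(IS))
  →1  K(KI(IS))
  →2  KI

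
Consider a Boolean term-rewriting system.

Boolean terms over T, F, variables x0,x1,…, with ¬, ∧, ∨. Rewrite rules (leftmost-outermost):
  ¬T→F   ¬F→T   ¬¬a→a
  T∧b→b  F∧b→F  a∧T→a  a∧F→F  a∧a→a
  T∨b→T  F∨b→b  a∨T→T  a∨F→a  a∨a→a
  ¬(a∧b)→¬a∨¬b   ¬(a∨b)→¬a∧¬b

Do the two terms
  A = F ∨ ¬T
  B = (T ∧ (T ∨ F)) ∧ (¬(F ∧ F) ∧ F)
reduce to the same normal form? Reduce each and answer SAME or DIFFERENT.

Answer: SAME — A ⇓ F, B ⇓ F

Reduction:
Term A:
  start: F ∨ ¬T
  →1  ¬T
  →2  F

Term B:
  start: (T ∧ (T ∨ F)) ∧ (¬(F ∧ F) ∧ F)
  →1  (T ∨ F) ∧ (¬(F ∧ F) ∧ F)
  →2  T ∧ (¬(F ∧ F) ∧ F)
  →3  ¬(F ∧ F) ∧ F
  →4  F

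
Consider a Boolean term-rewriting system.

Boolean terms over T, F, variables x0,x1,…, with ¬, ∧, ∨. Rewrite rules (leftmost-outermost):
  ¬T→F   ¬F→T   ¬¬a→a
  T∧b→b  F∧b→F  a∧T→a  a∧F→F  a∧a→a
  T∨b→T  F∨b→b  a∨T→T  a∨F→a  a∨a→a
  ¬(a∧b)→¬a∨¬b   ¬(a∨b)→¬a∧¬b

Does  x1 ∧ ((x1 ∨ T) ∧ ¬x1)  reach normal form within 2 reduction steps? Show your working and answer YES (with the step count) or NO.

  start: x1 ∧ ((x1 ∨ T) ∧ ¬x1)
  [1] x1 ∧ (T ∧ ¬x1)
  [2] x1 ∧ ¬x1

Answer: YES — reaches normal form x1 ∧ ¬x1 in 2 ≤ 2 steps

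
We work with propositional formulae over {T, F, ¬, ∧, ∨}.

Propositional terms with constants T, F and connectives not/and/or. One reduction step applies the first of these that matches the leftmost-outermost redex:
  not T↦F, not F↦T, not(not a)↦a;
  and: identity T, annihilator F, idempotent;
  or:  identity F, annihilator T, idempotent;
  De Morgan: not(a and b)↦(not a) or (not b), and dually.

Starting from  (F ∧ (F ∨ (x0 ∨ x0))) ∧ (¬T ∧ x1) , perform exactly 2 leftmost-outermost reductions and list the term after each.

Answer: after 2 steps: F

Derivation:
  start: (F ∧ (F ∨ (x0 ∨ x0))) ∧ (¬T ∧ x1)
  →1  F ∧ (¬T ∧ x1)
  →2  F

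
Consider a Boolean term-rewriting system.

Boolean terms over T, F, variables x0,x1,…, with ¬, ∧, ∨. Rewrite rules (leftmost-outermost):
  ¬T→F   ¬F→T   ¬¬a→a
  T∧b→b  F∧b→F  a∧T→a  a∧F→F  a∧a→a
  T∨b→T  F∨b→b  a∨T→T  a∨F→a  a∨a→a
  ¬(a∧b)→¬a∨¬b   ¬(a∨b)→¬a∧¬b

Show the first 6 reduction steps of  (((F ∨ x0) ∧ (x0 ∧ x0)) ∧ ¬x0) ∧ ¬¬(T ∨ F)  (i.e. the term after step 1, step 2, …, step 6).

Answer: after 6 steps: x0 ∧ ¬x0

Derivation:
  start: (((F ∨ x0) ∧ (x0 ∧ x0)) ∧ ¬x0) ∧ ¬¬(T ∨ F)
  step 1: ((x0 ∧ (x0 ∧ x0)) ∧ ¬x0) ∧ ¬¬(T ∨ F)
  step 2: ((x0 ∧ x0) ∧ ¬x0) ∧ ¬¬(T ∨ F)
  step 3: (x0 ∧ ¬x0) ∧ ¬¬(T ∨ F)
  step 4: (x0 ∧ ¬x0) ∧ (T ∨ F)
  step 5: (x0 ∧ ¬x0) ∧ T
  step 6: x0 ∧ ¬x0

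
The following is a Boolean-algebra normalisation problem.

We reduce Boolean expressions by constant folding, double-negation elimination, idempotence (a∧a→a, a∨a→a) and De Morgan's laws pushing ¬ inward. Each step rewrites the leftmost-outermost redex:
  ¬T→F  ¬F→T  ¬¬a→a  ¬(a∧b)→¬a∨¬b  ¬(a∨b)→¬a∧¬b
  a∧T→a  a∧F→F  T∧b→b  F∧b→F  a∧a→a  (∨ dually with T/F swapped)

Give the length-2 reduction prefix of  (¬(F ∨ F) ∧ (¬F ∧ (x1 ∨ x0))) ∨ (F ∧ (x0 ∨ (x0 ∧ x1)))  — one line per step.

Answer: after 2 steps: (¬F ∧ (¬F ∧ (x1 ∨ x0))) ∨ (F ∧ (x0 ∨ (x0 ∧ x1)))

Reduction:
  start: (¬(F ∨ F) ∧ (¬F ∧ (x1 ∨ x0))) ∨ (F ∧ (x0 ∨ (x0 ∧ x1)))
  [1] ((¬F ∧ ¬F) ∧ (¬F ∧ (x1 ∨ x0))) ∨ (F ∧ (x0 ∨ (x0 ∧ x1)))
  [2] (¬F ∧ (¬F ∧ (x1 ∨ x0))) ∨ (F ∧ (x0 ∨ (x0 ∧ x1)))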